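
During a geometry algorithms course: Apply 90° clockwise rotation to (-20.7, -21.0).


90° CW: (x,y) -> (y, -x)
(-20.7,-21) -> (-21, 20.7)

(-21, 20.7)


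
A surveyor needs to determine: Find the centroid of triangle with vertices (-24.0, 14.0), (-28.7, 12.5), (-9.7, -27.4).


Centroid = ((x_A+x_B+x_C)/3, (y_A+y_B+y_C)/3)
= (((-24)+(-28.7)+(-9.7))/3, (14+12.5+(-27.4))/3)
= (-20.8, -0.3)

(-20.8, -0.3)


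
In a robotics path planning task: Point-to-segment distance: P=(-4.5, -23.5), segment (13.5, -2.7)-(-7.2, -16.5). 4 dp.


Project P onto AB: t = 1 (clamped to [0,1])
Closest point on segment: (-7.2, -16.5)
Distance: 7.5027

7.5027


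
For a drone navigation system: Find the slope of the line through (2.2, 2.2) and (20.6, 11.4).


slope = (y2-y1)/(x2-x1) = (11.4-2.2)/(20.6-2.2) = 9.2/18.4 = 0.5

0.5


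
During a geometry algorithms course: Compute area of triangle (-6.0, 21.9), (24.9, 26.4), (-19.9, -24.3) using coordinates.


Area = |x_A(y_B-y_C) + x_B(y_C-y_A) + x_C(y_A-y_B)|/2
= |(-304.2) + (-1150.38) + 89.55|/2
= 1365.03/2 = 682.515

682.515


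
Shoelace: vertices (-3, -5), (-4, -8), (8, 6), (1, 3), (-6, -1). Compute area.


Shoelace sum: ((-3)*(-8) - (-4)*(-5)) + ((-4)*6 - 8*(-8)) + (8*3 - 1*6) + (1*(-1) - (-6)*3) + ((-6)*(-5) - (-3)*(-1))
= 106
Area = |106|/2 = 53

53


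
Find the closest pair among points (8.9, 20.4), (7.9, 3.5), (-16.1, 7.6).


d(P0,P1) = 16.9296, d(P0,P2) = 28.0863, d(P1,P2) = 24.3477
Closest: P0 and P1

Closest pair: (8.9, 20.4) and (7.9, 3.5), distance = 16.9296


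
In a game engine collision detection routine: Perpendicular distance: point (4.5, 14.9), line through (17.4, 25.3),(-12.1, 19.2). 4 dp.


|cross product| = 228.11
|line direction| = sqrt(907.46) = 30.1241
Distance = 228.11/sqrt(907.46) = 7.5723

7.5723


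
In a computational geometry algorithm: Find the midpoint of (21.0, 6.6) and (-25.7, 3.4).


M = ((21+(-25.7))/2, (6.6+3.4)/2)
= (-2.35, 5)

(-2.35, 5)


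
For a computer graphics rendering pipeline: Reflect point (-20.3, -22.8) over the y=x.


Reflection over y=x: (x,y) -> (y,x)
(-20.3, -22.8) -> (-22.8, -20.3)

(-22.8, -20.3)


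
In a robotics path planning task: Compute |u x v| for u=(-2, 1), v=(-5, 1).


|u x v| = |(-2)*1 - 1*(-5)|
= |(-2) - (-5)| = 3

3


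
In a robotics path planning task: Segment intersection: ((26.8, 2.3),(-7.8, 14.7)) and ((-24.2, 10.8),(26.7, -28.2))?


Cross products: d1=1556.35, d2=838.11, d3=338.3, d4=1056.54
d1*d2 < 0 and d3*d4 < 0? no

No, they don't intersect


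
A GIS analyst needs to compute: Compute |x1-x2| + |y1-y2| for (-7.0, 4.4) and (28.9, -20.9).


|(-7)-28.9| + |4.4-(-20.9)| = 35.9 + 25.3 = 61.2

61.2


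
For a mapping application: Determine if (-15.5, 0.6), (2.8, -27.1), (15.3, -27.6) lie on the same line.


Cross product: (2.8-(-15.5))*((-27.6)-0.6) - ((-27.1)-0.6)*(15.3-(-15.5))
= 337.1

No, not collinear


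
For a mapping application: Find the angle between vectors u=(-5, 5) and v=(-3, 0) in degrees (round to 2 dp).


u.v = 15, |u| = sqrt(50) = 7.0711, |v| = sqrt(9) = 3
cos(theta) = u.v/(|u||v|) = 15/sqrt(450) = 0.707107
theta = acos(0.707107) = 45 degrees

45 degrees


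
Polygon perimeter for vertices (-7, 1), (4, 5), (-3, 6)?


Sides: (-7, 1)->(4, 5): sqrt(137) = 11.7047, (4, 5)->(-3, 6): sqrt(50) = 7.071068, (-3, 6)->(-7, 1): sqrt(41) = 6.403124
Sum = 25.178892
Perimeter = 25.1789

25.1789


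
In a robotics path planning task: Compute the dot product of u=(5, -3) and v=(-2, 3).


u . v = u_x*v_x + u_y*v_y = 5*(-2) + (-3)*3
= (-10) + (-9) = -19

-19


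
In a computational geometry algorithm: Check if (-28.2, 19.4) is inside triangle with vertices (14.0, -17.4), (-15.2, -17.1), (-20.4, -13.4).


Cross products: AB x AP = -1061.9, BC x BP = -141.7, CA x CP = 1097.12
All same sign? no

No, outside


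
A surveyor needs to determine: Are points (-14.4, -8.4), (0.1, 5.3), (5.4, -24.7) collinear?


Cross product: (0.1-(-14.4))*((-24.7)-(-8.4)) - (5.3-(-8.4))*(5.4-(-14.4))
= -507.61

No, not collinear


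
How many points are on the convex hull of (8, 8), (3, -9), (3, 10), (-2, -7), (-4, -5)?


Convex hull vertices (CCW): (-4, -5), (-2, -7), (3, -9), (8, 8), (3, 10)
Count = 5

5


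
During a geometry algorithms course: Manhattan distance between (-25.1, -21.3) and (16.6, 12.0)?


|(-25.1)-16.6| + |(-21.3)-12| = 41.7 + 33.3 = 75

75


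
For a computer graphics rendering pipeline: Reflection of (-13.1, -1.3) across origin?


Reflection over origin: (x,y) -> (-x,-y)
(-13.1, -1.3) -> (13.1, 1.3)

(13.1, 1.3)


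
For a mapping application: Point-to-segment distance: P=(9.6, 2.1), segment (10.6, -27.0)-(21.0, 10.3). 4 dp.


Project P onto AB: t = 0.7169 (clamped to [0,1])
Closest point on segment: (18.0563, -0.2578)
Distance: 8.7788

8.7788


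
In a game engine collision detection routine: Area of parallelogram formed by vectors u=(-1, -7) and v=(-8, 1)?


|u x v| = |(-1)*1 - (-7)*(-8)|
= |(-1) - 56| = 57

57


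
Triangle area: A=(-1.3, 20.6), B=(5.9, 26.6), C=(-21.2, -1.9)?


Area = |x_A(y_B-y_C) + x_B(y_C-y_A) + x_C(y_A-y_B)|/2
= |(-37.05) + (-132.75) + 127.2|/2
= 42.6/2 = 21.3

21.3


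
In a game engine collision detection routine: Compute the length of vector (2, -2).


|u| = sqrt(2^2 + (-2)^2) = sqrt(8) = 2.8284

2.8284


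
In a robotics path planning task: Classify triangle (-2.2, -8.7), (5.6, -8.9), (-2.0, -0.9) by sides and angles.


Side lengths squared: AB^2=60.88, BC^2=121.76, CA^2=60.88
Sorted: [60.88, 60.88, 121.76]
By sides: Isosceles, By angles: Right

Isosceles, Right


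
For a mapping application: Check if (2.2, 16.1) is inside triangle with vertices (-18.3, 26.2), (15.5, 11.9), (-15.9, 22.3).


Cross products: AB x AP = -48.23, BC x BP = 6.44, CA x CP = -55.71
All same sign? no

No, outside


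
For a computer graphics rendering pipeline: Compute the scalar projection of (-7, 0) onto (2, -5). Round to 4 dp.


u.v = -14, |v| = sqrt(29) = 5.3852
Scalar projection = u.v / |v| = -14 / sqrt(29) = -2.5997

-2.5997


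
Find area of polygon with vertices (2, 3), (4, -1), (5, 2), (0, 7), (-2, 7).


Shoelace sum: (2*(-1) - 4*3) + (4*2 - 5*(-1)) + (5*7 - 0*2) + (0*7 - (-2)*7) + ((-2)*3 - 2*7)
= 28
Area = |28|/2 = 14

14


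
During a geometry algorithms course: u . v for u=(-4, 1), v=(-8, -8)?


u . v = u_x*v_x + u_y*v_y = (-4)*(-8) + 1*(-8)
= 32 + (-8) = 24

24


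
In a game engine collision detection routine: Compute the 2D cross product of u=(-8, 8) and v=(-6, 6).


u x v = u_x*v_y - u_y*v_x = (-8)*6 - 8*(-6)
= (-48) - (-48) = 0

0


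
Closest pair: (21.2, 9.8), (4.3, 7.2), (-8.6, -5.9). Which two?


d(P0,P1) = 17.0988, d(P0,P2) = 33.6828, d(P1,P2) = 18.3853
Closest: P0 and P1

Closest pair: (21.2, 9.8) and (4.3, 7.2), distance = 17.0988


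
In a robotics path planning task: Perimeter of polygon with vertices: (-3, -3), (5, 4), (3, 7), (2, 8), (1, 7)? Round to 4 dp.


Sides: (-3, -3)->(5, 4): sqrt(113) = 10.630146, (5, 4)->(3, 7): sqrt(13) = 3.605551, (3, 7)->(2, 8): sqrt(2) = 1.414214, (2, 8)->(1, 7): sqrt(2) = 1.414214, (1, 7)->(-3, -3): sqrt(116) = 10.77033
Sum = 27.834455
Perimeter = 27.8345

27.8345


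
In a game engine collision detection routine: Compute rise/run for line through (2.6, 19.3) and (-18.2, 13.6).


slope = (y2-y1)/(x2-x1) = (13.6-19.3)/((-18.2)-2.6) = (-5.7)/(-20.8) = 0.274

0.274


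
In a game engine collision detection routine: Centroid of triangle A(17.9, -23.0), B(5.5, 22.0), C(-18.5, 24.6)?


Centroid = ((x_A+x_B+x_C)/3, (y_A+y_B+y_C)/3)
= ((17.9+5.5+(-18.5))/3, ((-23)+22+24.6)/3)
= (1.6333, 7.8667)

(1.6333, 7.8667)


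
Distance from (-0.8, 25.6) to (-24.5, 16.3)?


dx=-23.7, dy=-9.3
d^2 = (-23.7)^2 + (-9.3)^2 = 648.18
d = sqrt(648.18) = 25.4594

25.4594


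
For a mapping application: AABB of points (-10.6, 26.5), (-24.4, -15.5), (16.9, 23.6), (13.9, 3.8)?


x range: [-24.4, 16.9]
y range: [-15.5, 26.5]
Bounding box: (-24.4,-15.5) to (16.9,26.5)

(-24.4,-15.5) to (16.9,26.5)


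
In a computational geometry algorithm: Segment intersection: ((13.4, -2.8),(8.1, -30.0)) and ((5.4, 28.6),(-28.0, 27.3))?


Cross products: d1=1059.16, d2=1960.75, d3=-384.02, d4=-1285.61
d1*d2 < 0 and d3*d4 < 0? no

No, they don't intersect


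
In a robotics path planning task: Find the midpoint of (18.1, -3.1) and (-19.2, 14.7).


M = ((18.1+(-19.2))/2, ((-3.1)+14.7)/2)
= (-0.55, 5.8)

(-0.55, 5.8)


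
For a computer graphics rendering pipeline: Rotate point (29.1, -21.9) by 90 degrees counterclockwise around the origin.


90° CCW: (x,y) -> (-y, x)
(29.1,-21.9) -> (21.9, 29.1)

(21.9, 29.1)


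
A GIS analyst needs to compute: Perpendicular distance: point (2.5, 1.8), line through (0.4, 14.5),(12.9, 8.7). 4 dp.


|cross product| = 146.57
|line direction| = sqrt(189.89) = 13.7801
Distance = 146.57/sqrt(189.89) = 10.6364

10.6364


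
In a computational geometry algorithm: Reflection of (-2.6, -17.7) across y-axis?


Reflection over y-axis: (x,y) -> (-x,y)
(-2.6, -17.7) -> (2.6, -17.7)

(2.6, -17.7)


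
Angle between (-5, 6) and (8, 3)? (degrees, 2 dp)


u.v = -22, |u| = sqrt(61) = 7.8102, |v| = sqrt(73) = 8.544
cos(theta) = u.v/(|u||v|) = -22/sqrt(4453) = -0.329683
theta = acos(-0.329683) = 109.25 degrees

109.25 degrees


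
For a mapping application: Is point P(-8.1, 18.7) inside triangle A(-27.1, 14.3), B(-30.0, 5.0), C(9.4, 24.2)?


Cross products: AB x AP = 163.94, BC x BP = 119.3, CA x CP = 27.5
All same sign? yes

Yes, inside


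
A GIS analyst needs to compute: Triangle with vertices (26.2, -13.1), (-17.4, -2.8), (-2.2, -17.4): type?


Side lengths squared: AB^2=2007.05, BC^2=444.2, CA^2=825.05
Sorted: [444.2, 825.05, 2007.05]
By sides: Scalene, By angles: Obtuse

Scalene, Obtuse


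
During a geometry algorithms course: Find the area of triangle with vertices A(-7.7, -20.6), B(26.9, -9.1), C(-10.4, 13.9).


Area = |x_A(y_B-y_C) + x_B(y_C-y_A) + x_C(y_A-y_B)|/2
= |177.1 + 928.05 + 119.6|/2
= 1224.75/2 = 612.375

612.375


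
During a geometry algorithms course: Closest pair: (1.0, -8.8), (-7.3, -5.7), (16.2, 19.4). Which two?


d(P0,P1) = 8.86, d(P0,P2) = 32.0356, d(P1,P2) = 34.384
Closest: P0 and P1

Closest pair: (1.0, -8.8) and (-7.3, -5.7), distance = 8.86


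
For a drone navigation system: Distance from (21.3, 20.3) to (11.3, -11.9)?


dx=-10, dy=-32.2
d^2 = (-10)^2 + (-32.2)^2 = 1136.84
d = sqrt(1136.84) = 33.7171

33.7171


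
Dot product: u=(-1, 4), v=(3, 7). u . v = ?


u . v = u_x*v_x + u_y*v_y = (-1)*3 + 4*7
= (-3) + 28 = 25

25


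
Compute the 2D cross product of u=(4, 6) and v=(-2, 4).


u x v = u_x*v_y - u_y*v_x = 4*4 - 6*(-2)
= 16 - (-12) = 28

28


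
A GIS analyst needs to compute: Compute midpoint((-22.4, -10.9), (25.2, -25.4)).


M = (((-22.4)+25.2)/2, ((-10.9)+(-25.4))/2)
= (1.4, -18.15)

(1.4, -18.15)


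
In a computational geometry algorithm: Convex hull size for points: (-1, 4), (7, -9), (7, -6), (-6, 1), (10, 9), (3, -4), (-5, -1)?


Convex hull vertices (CCW): (-6, 1), (-5, -1), (7, -9), (10, 9), (-1, 4)
Count = 5

5


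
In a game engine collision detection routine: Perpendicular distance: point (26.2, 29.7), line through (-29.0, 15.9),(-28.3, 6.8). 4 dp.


|cross product| = 511.98
|line direction| = sqrt(83.3) = 9.1269
Distance = 511.98/sqrt(83.3) = 56.0958

56.0958


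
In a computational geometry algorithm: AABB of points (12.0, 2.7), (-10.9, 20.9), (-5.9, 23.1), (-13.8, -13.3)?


x range: [-13.8, 12]
y range: [-13.3, 23.1]
Bounding box: (-13.8,-13.3) to (12,23.1)

(-13.8,-13.3) to (12,23.1)


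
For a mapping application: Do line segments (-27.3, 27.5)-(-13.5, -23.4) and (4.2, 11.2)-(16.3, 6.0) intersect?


Cross products: d1=33.43, d2=-510.7, d3=1378.41, d4=1922.54
d1*d2 < 0 and d3*d4 < 0? no

No, they don't intersect


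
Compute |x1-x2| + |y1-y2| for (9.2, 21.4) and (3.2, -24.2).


|9.2-3.2| + |21.4-(-24.2)| = 6 + 45.6 = 51.6

51.6


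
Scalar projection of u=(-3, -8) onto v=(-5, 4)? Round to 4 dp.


u.v = -17, |v| = sqrt(41) = 6.4031
Scalar projection = u.v / |v| = -17 / sqrt(41) = -2.655

-2.655


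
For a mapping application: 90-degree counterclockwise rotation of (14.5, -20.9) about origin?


90° CCW: (x,y) -> (-y, x)
(14.5,-20.9) -> (20.9, 14.5)

(20.9, 14.5)


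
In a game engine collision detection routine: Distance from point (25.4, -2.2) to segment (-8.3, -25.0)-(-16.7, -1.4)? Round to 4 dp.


Project P onto AB: t = 0.4064 (clamped to [0,1])
Closest point on segment: (-11.7134, -15.4099)
Distance: 39.3943

39.3943


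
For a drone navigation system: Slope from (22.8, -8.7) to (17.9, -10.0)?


slope = (y2-y1)/(x2-x1) = ((-10)-(-8.7))/(17.9-22.8) = (-1.3)/(-4.9) = 0.2653

0.2653


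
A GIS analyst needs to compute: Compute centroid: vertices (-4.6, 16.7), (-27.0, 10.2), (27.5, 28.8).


Centroid = ((x_A+x_B+x_C)/3, (y_A+y_B+y_C)/3)
= (((-4.6)+(-27)+27.5)/3, (16.7+10.2+28.8)/3)
= (-1.3667, 18.5667)

(-1.3667, 18.5667)


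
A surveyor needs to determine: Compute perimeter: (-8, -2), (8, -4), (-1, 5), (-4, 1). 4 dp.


Sides: (-8, -2)->(8, -4): sqrt(260) = 16.124515, (8, -4)->(-1, 5): sqrt(162) = 12.727922, (-1, 5)->(-4, 1): sqrt(25) = 5, (-4, 1)->(-8, -2): sqrt(25) = 5
Sum = 38.852437
Perimeter = 38.8524

38.8524


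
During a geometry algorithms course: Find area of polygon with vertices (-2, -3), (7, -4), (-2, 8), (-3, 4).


Shoelace sum: ((-2)*(-4) - 7*(-3)) + (7*8 - (-2)*(-4)) + ((-2)*4 - (-3)*8) + ((-3)*(-3) - (-2)*4)
= 110
Area = |110|/2 = 55

55


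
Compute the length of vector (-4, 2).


|u| = sqrt((-4)^2 + 2^2) = sqrt(20) = 4.4721

4.4721


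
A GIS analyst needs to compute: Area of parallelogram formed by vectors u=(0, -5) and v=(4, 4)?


|u x v| = |0*4 - (-5)*4|
= |0 - (-20)| = 20

20


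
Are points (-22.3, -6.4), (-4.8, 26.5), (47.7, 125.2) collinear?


Cross product: ((-4.8)-(-22.3))*(125.2-(-6.4)) - (26.5-(-6.4))*(47.7-(-22.3))
= 0

Yes, collinear


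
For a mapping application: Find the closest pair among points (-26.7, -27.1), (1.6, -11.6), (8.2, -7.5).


d(P0,P1) = 32.2667, d(P0,P2) = 40.0271, d(P1,P2) = 7.7698
Closest: P1 and P2

Closest pair: (1.6, -11.6) and (8.2, -7.5), distance = 7.7698


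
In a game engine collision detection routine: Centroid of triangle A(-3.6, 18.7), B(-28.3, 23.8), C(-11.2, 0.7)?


Centroid = ((x_A+x_B+x_C)/3, (y_A+y_B+y_C)/3)
= (((-3.6)+(-28.3)+(-11.2))/3, (18.7+23.8+0.7)/3)
= (-14.3667, 14.4)

(-14.3667, 14.4)


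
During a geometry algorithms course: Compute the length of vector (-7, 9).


|u| = sqrt((-7)^2 + 9^2) = sqrt(130) = 11.4018

11.4018


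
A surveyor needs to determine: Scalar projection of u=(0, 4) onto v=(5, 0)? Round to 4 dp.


u.v = 0, |v| = sqrt(25) = 5
Scalar projection = u.v / |v| = 0 / sqrt(25) = 0

0


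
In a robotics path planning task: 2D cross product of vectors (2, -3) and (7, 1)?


u x v = u_x*v_y - u_y*v_x = 2*1 - (-3)*7
= 2 - (-21) = 23

23


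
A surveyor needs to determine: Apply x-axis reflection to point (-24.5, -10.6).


Reflection over x-axis: (x,y) -> (x,-y)
(-24.5, -10.6) -> (-24.5, 10.6)

(-24.5, 10.6)


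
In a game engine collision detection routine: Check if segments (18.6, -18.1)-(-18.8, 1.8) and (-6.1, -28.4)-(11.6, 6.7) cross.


Cross products: d1=-684.66, d2=980.31, d3=876.75, d4=-788.22
d1*d2 < 0 and d3*d4 < 0? yes

Yes, they intersect


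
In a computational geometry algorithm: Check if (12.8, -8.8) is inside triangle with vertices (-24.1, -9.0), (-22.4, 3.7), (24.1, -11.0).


Cross products: AB x AP = -468.29, BC x BP = -63.81, CA x CP = -83.44
All same sign? yes

Yes, inside


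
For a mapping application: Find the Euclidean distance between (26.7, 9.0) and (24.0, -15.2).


dx=-2.7, dy=-24.2
d^2 = (-2.7)^2 + (-24.2)^2 = 592.93
d = sqrt(592.93) = 24.3502

24.3502


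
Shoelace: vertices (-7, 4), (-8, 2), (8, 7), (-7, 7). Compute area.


Shoelace sum: ((-7)*2 - (-8)*4) + ((-8)*7 - 8*2) + (8*7 - (-7)*7) + ((-7)*4 - (-7)*7)
= 72
Area = |72|/2 = 36

36


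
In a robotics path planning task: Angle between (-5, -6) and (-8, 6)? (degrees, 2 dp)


u.v = 4, |u| = sqrt(61) = 7.8102, |v| = sqrt(100) = 10
cos(theta) = u.v/(|u||v|) = 4/sqrt(6100) = 0.051215
theta = acos(0.051215) = 87.06 degrees

87.06 degrees


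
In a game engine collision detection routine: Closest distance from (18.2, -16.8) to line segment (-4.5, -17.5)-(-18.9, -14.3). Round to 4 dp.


Project P onto AB: t = 0 (clamped to [0,1])
Closest point on segment: (-4.5, -17.5)
Distance: 22.7108

22.7108


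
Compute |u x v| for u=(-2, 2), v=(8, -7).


|u x v| = |(-2)*(-7) - 2*8|
= |14 - 16| = 2

2


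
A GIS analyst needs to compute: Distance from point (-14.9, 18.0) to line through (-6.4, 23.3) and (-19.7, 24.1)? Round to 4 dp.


|cross product| = 77.29
|line direction| = sqrt(177.53) = 13.324
Distance = 77.29/sqrt(177.53) = 5.8008

5.8008


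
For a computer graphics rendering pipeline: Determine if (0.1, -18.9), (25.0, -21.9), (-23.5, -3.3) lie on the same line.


Cross product: (25-0.1)*((-3.3)-(-18.9)) - ((-21.9)-(-18.9))*((-23.5)-0.1)
= 317.64

No, not collinear


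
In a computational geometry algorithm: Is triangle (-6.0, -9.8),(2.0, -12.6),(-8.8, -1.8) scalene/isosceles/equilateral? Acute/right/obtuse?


Side lengths squared: AB^2=71.84, BC^2=233.28, CA^2=71.84
Sorted: [71.84, 71.84, 233.28]
By sides: Isosceles, By angles: Obtuse

Isosceles, Obtuse


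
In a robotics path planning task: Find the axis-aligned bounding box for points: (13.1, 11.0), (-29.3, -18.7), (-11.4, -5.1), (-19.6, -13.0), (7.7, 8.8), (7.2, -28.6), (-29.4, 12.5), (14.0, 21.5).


x range: [-29.4, 14]
y range: [-28.6, 21.5]
Bounding box: (-29.4,-28.6) to (14,21.5)

(-29.4,-28.6) to (14,21.5)


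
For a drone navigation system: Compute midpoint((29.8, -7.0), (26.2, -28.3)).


M = ((29.8+26.2)/2, ((-7)+(-28.3))/2)
= (28, -17.65)

(28, -17.65)


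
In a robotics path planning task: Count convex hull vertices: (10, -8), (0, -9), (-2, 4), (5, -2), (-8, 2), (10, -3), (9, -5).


Convex hull vertices (CCW): (-8, 2), (0, -9), (10, -8), (10, -3), (-2, 4)
Count = 5

5


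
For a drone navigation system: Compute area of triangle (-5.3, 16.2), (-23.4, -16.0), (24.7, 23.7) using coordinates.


Area = |x_A(y_B-y_C) + x_B(y_C-y_A) + x_C(y_A-y_B)|/2
= |210.41 + (-175.5) + 795.34|/2
= 830.25/2 = 415.125

415.125


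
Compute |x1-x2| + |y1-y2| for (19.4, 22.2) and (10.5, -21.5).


|19.4-10.5| + |22.2-(-21.5)| = 8.9 + 43.7 = 52.6

52.6


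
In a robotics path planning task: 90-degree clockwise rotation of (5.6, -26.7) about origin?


90° CW: (x,y) -> (y, -x)
(5.6,-26.7) -> (-26.7, -5.6)

(-26.7, -5.6)


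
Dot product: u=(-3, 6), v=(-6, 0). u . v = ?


u . v = u_x*v_x + u_y*v_y = (-3)*(-6) + 6*0
= 18 + 0 = 18

18


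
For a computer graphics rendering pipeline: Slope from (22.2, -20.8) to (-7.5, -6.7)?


slope = (y2-y1)/(x2-x1) = ((-6.7)-(-20.8))/((-7.5)-22.2) = 14.1/(-29.7) = -0.4747

-0.4747


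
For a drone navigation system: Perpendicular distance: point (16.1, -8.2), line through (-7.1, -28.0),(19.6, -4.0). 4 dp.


|cross product| = 28.14
|line direction| = sqrt(1288.89) = 35.9011
Distance = 28.14/sqrt(1288.89) = 0.7838

0.7838


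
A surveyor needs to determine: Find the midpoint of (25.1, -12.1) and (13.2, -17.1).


M = ((25.1+13.2)/2, ((-12.1)+(-17.1))/2)
= (19.15, -14.6)

(19.15, -14.6)


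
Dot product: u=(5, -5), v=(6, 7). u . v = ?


u . v = u_x*v_x + u_y*v_y = 5*6 + (-5)*7
= 30 + (-35) = -5

-5


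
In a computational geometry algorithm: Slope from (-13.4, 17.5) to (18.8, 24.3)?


slope = (y2-y1)/(x2-x1) = (24.3-17.5)/(18.8-(-13.4)) = 6.8/32.2 = 0.2112

0.2112


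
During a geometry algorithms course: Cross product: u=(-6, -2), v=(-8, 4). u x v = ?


u x v = u_x*v_y - u_y*v_x = (-6)*4 - (-2)*(-8)
= (-24) - 16 = -40

-40


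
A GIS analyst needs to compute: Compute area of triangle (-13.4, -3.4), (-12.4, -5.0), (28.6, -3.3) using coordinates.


Area = |x_A(y_B-y_C) + x_B(y_C-y_A) + x_C(y_A-y_B)|/2
= |22.78 + (-1.24) + 45.76|/2
= 67.3/2 = 33.65

33.65


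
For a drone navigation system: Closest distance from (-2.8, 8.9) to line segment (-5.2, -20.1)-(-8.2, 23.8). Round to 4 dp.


Project P onto AB: t = 0.6538 (clamped to [0,1])
Closest point on segment: (-7.1614, 8.602)
Distance: 4.3716

4.3716


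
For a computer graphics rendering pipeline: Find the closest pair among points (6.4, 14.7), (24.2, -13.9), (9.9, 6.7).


d(P0,P1) = 33.6868, d(P0,P2) = 8.7321, d(P1,P2) = 25.0769
Closest: P0 and P2

Closest pair: (6.4, 14.7) and (9.9, 6.7), distance = 8.7321


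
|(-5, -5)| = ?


|u| = sqrt((-5)^2 + (-5)^2) = sqrt(50) = 7.0711

7.0711


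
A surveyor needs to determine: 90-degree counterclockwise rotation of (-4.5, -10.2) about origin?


90° CCW: (x,y) -> (-y, x)
(-4.5,-10.2) -> (10.2, -4.5)

(10.2, -4.5)


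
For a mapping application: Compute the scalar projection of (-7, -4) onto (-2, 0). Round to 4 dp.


u.v = 14, |v| = sqrt(4) = 2
Scalar projection = u.v / |v| = 14 / sqrt(4) = 7

7


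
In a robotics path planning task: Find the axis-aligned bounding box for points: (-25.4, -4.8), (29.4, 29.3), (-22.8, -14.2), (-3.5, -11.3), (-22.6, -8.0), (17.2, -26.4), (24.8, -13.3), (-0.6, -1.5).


x range: [-25.4, 29.4]
y range: [-26.4, 29.3]
Bounding box: (-25.4,-26.4) to (29.4,29.3)

(-25.4,-26.4) to (29.4,29.3)


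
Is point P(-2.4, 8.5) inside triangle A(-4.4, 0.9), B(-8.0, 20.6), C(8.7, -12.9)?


Cross products: AB x AP = -66.76, BC x BP = -14.47, CA x CP = -127.16
All same sign? yes

Yes, inside


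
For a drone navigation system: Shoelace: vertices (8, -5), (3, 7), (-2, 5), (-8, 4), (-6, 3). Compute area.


Shoelace sum: (8*7 - 3*(-5)) + (3*5 - (-2)*7) + ((-2)*4 - (-8)*5) + ((-8)*3 - (-6)*4) + ((-6)*(-5) - 8*3)
= 138
Area = |138|/2 = 69

69


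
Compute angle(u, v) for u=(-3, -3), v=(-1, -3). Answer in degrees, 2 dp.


u.v = 12, |u| = sqrt(18) = 4.2426, |v| = sqrt(10) = 3.1623
cos(theta) = u.v/(|u||v|) = 12/sqrt(180) = 0.894427
theta = acos(0.894427) = 26.57 degrees

26.57 degrees


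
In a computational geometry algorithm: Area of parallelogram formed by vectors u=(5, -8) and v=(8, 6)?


|u x v| = |5*6 - (-8)*8|
= |30 - (-64)| = 94

94


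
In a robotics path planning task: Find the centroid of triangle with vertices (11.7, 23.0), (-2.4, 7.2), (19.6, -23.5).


Centroid = ((x_A+x_B+x_C)/3, (y_A+y_B+y_C)/3)
= ((11.7+(-2.4)+19.6)/3, (23+7.2+(-23.5))/3)
= (9.6333, 2.2333)

(9.6333, 2.2333)


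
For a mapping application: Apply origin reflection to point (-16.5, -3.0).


Reflection over origin: (x,y) -> (-x,-y)
(-16.5, -3) -> (16.5, 3)

(16.5, 3)


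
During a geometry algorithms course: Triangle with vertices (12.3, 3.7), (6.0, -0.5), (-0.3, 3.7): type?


Side lengths squared: AB^2=57.33, BC^2=57.33, CA^2=158.76
Sorted: [57.33, 57.33, 158.76]
By sides: Isosceles, By angles: Obtuse

Isosceles, Obtuse


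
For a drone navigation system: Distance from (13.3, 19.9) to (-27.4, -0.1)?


dx=-40.7, dy=-20
d^2 = (-40.7)^2 + (-20)^2 = 2056.49
d = sqrt(2056.49) = 45.3485

45.3485


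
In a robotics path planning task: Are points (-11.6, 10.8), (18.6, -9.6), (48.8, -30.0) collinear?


Cross product: (18.6-(-11.6))*((-30)-10.8) - ((-9.6)-10.8)*(48.8-(-11.6))
= 0

Yes, collinear


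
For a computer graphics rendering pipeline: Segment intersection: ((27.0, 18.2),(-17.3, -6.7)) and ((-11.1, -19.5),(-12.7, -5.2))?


Cross products: d1=-605.15, d2=68.18, d3=721.42, d4=48.09
d1*d2 < 0 and d3*d4 < 0? no

No, they don't intersect


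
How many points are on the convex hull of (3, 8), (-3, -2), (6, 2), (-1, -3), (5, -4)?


Convex hull vertices (CCW): (-3, -2), (-1, -3), (5, -4), (6, 2), (3, 8)
Count = 5

5


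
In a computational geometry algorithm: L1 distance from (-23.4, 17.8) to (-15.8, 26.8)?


|(-23.4)-(-15.8)| + |17.8-26.8| = 7.6 + 9 = 16.6

16.6


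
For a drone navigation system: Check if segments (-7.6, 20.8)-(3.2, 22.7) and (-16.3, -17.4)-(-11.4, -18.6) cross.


Cross products: d1=197.62, d2=219.89, d3=-396.03, d4=-418.3
d1*d2 < 0 and d3*d4 < 0? no

No, they don't intersect


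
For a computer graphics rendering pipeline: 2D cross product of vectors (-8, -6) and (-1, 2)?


u x v = u_x*v_y - u_y*v_x = (-8)*2 - (-6)*(-1)
= (-16) - 6 = -22

-22


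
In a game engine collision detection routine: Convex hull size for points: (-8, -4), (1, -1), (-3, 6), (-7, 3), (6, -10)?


Convex hull vertices (CCW): (-8, -4), (6, -10), (1, -1), (-3, 6), (-7, 3)
Count = 5

5


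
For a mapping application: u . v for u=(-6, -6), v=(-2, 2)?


u . v = u_x*v_x + u_y*v_y = (-6)*(-2) + (-6)*2
= 12 + (-12) = 0

0


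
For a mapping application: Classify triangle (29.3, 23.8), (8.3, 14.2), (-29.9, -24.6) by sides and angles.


Side lengths squared: AB^2=533.16, BC^2=2964.68, CA^2=5847.2
Sorted: [533.16, 2964.68, 5847.2]
By sides: Scalene, By angles: Obtuse

Scalene, Obtuse


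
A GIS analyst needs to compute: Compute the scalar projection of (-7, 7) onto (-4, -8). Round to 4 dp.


u.v = -28, |v| = sqrt(80) = 8.9443
Scalar projection = u.v / |v| = -28 / sqrt(80) = -3.1305

-3.1305


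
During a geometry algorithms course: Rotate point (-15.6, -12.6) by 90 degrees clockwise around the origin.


90° CW: (x,y) -> (y, -x)
(-15.6,-12.6) -> (-12.6, 15.6)

(-12.6, 15.6)


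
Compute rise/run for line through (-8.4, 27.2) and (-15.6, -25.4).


slope = (y2-y1)/(x2-x1) = ((-25.4)-27.2)/((-15.6)-(-8.4)) = (-52.6)/(-7.2) = 7.3056

7.3056


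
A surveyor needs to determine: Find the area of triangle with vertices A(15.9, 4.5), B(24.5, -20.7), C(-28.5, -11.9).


Area = |x_A(y_B-y_C) + x_B(y_C-y_A) + x_C(y_A-y_B)|/2
= |(-139.92) + (-401.8) + (-718.2)|/2
= 1259.92/2 = 629.96

629.96


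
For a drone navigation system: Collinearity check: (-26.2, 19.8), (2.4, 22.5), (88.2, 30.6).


Cross product: (2.4-(-26.2))*(30.6-19.8) - (22.5-19.8)*(88.2-(-26.2))
= 0

Yes, collinear


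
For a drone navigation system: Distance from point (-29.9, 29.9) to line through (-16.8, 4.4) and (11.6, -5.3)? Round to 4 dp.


|cross product| = 597.13
|line direction| = sqrt(900.65) = 30.0108
Distance = 597.13/sqrt(900.65) = 19.8971

19.8971


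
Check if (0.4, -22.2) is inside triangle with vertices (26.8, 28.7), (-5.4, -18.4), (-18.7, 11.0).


Cross products: AB x AP = 395.54, BC x BP = -119.98, CA x CP = -1848.67
All same sign? no

No, outside


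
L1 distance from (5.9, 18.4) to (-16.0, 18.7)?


|5.9-(-16)| + |18.4-18.7| = 21.9 + 0.3 = 22.2

22.2


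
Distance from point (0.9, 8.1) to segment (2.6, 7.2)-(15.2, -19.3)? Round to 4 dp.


Project P onto AB: t = 0 (clamped to [0,1])
Closest point on segment: (2.6, 7.2)
Distance: 1.9235

1.9235


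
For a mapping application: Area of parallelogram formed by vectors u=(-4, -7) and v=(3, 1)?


|u x v| = |(-4)*1 - (-7)*3|
= |(-4) - (-21)| = 17

17


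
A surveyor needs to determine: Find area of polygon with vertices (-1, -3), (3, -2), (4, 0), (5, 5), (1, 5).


Shoelace sum: ((-1)*(-2) - 3*(-3)) + (3*0 - 4*(-2)) + (4*5 - 5*0) + (5*5 - 1*5) + (1*(-3) - (-1)*5)
= 61
Area = |61|/2 = 30.5

30.5


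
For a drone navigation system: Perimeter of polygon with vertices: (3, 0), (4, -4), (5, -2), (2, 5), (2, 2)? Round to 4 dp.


Sides: (3, 0)->(4, -4): sqrt(17) = 4.123106, (4, -4)->(5, -2): sqrt(5) = 2.236068, (5, -2)->(2, 5): sqrt(58) = 7.615773, (2, 5)->(2, 2): sqrt(9) = 3, (2, 2)->(3, 0): sqrt(5) = 2.236068
Sum = 19.211015
Perimeter = 19.211

19.211


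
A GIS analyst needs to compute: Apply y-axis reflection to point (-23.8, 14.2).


Reflection over y-axis: (x,y) -> (-x,y)
(-23.8, 14.2) -> (23.8, 14.2)

(23.8, 14.2)


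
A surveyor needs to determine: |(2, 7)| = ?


|u| = sqrt(2^2 + 7^2) = sqrt(53) = 7.2801

7.2801


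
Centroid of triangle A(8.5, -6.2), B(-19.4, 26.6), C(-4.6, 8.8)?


Centroid = ((x_A+x_B+x_C)/3, (y_A+y_B+y_C)/3)
= ((8.5+(-19.4)+(-4.6))/3, ((-6.2)+26.6+8.8)/3)
= (-5.1667, 9.7333)

(-5.1667, 9.7333)


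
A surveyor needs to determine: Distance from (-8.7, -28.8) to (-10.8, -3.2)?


dx=-2.1, dy=25.6
d^2 = (-2.1)^2 + 25.6^2 = 659.77
d = sqrt(659.77) = 25.686

25.686


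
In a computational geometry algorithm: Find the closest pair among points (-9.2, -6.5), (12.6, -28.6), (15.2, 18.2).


d(P0,P1) = 31.0427, d(P0,P2) = 34.7196, d(P1,P2) = 46.8722
Closest: P0 and P1

Closest pair: (-9.2, -6.5) and (12.6, -28.6), distance = 31.0427


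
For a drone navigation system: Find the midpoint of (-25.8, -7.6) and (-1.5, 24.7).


M = (((-25.8)+(-1.5))/2, ((-7.6)+24.7)/2)
= (-13.65, 8.55)

(-13.65, 8.55)


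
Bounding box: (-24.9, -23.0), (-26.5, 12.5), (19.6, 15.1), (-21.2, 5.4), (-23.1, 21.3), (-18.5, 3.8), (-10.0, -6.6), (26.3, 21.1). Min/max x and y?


x range: [-26.5, 26.3]
y range: [-23, 21.3]
Bounding box: (-26.5,-23) to (26.3,21.3)

(-26.5,-23) to (26.3,21.3)


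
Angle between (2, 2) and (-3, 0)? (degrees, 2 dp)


u.v = -6, |u| = sqrt(8) = 2.8284, |v| = sqrt(9) = 3
cos(theta) = u.v/(|u||v|) = -6/sqrt(72) = -0.707107
theta = acos(-0.707107) = 135 degrees

135 degrees


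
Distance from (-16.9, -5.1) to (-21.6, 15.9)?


dx=-4.7, dy=21
d^2 = (-4.7)^2 + 21^2 = 463.09
d = sqrt(463.09) = 21.5195

21.5195


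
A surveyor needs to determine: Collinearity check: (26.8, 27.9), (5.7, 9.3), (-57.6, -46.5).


Cross product: (5.7-26.8)*((-46.5)-27.9) - (9.3-27.9)*((-57.6)-26.8)
= 0

Yes, collinear


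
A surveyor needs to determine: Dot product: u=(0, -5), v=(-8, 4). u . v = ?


u . v = u_x*v_x + u_y*v_y = 0*(-8) + (-5)*4
= 0 + (-20) = -20

-20


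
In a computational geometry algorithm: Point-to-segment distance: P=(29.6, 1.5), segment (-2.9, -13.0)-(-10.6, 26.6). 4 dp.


Project P onto AB: t = 0.1991 (clamped to [0,1])
Closest point on segment: (-4.4327, -5.1175)
Distance: 34.6701

34.6701


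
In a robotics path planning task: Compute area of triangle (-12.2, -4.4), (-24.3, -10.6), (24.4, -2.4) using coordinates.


Area = |x_A(y_B-y_C) + x_B(y_C-y_A) + x_C(y_A-y_B)|/2
= |100.04 + (-48.6) + 151.28|/2
= 202.72/2 = 101.36

101.36


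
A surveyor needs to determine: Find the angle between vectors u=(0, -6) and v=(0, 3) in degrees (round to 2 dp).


u.v = -18, |u| = sqrt(36) = 6, |v| = sqrt(9) = 3
cos(theta) = u.v/(|u||v|) = -18/sqrt(324) = -1
theta = acos(-1) = 180 degrees

180 degrees


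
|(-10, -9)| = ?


|u| = sqrt((-10)^2 + (-9)^2) = sqrt(181) = 13.4536

13.4536


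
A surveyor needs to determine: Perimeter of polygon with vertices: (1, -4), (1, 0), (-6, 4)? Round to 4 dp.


Sides: (1, -4)->(1, 0): sqrt(16) = 4, (1, 0)->(-6, 4): sqrt(65) = 8.062258, (-6, 4)->(1, -4): sqrt(113) = 10.630146
Sum = 22.692404
Perimeter = 22.6924

22.6924


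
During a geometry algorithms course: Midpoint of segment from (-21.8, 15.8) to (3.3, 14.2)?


M = (((-21.8)+3.3)/2, (15.8+14.2)/2)
= (-9.25, 15)

(-9.25, 15)


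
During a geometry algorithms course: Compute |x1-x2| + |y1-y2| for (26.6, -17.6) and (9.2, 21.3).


|26.6-9.2| + |(-17.6)-21.3| = 17.4 + 38.9 = 56.3

56.3


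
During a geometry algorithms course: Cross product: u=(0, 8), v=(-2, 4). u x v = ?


u x v = u_x*v_y - u_y*v_x = 0*4 - 8*(-2)
= 0 - (-16) = 16

16


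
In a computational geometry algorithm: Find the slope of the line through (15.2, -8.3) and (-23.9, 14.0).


slope = (y2-y1)/(x2-x1) = (14-(-8.3))/((-23.9)-15.2) = 22.3/(-39.1) = -0.5703

-0.5703


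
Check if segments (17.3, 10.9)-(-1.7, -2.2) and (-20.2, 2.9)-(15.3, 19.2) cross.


Cross products: d1=-327.25, d2=-482.6, d3=-339.25, d4=-183.9
d1*d2 < 0 and d3*d4 < 0? no

No, they don't intersect


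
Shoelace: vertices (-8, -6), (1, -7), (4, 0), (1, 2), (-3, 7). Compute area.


Shoelace sum: ((-8)*(-7) - 1*(-6)) + (1*0 - 4*(-7)) + (4*2 - 1*0) + (1*7 - (-3)*2) + ((-3)*(-6) - (-8)*7)
= 185
Area = |185|/2 = 92.5

92.5


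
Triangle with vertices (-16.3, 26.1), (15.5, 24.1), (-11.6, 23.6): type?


Side lengths squared: AB^2=1015.24, BC^2=734.66, CA^2=28.34
Sorted: [28.34, 734.66, 1015.24]
By sides: Scalene, By angles: Obtuse

Scalene, Obtuse


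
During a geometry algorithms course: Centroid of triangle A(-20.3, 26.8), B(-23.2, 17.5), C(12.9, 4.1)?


Centroid = ((x_A+x_B+x_C)/3, (y_A+y_B+y_C)/3)
= (((-20.3)+(-23.2)+12.9)/3, (26.8+17.5+4.1)/3)
= (-10.2, 16.1333)

(-10.2, 16.1333)


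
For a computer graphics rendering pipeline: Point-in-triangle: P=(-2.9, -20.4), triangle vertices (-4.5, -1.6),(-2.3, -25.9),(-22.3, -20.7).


Cross products: AB x AP = -2.48, BC x BP = -106.88, CA x CP = -365.2
All same sign? yes

Yes, inside


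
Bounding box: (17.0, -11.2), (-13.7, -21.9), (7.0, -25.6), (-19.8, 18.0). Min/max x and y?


x range: [-19.8, 17]
y range: [-25.6, 18]
Bounding box: (-19.8,-25.6) to (17,18)

(-19.8,-25.6) to (17,18)


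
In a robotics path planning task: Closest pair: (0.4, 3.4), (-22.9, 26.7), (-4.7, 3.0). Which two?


d(P0,P1) = 32.9512, d(P0,P2) = 5.1157, d(P1,P2) = 29.8819
Closest: P0 and P2

Closest pair: (0.4, 3.4) and (-4.7, 3.0), distance = 5.1157


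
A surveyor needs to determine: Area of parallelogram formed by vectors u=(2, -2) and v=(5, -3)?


|u x v| = |2*(-3) - (-2)*5|
= |(-6) - (-10)| = 4

4


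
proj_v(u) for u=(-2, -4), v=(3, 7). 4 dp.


u.v = -34, |v| = sqrt(58) = 7.6158
Scalar projection = u.v / |v| = -34 / sqrt(58) = -4.4644

-4.4644


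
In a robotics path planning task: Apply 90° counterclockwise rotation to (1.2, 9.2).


90° CCW: (x,y) -> (-y, x)
(1.2,9.2) -> (-9.2, 1.2)

(-9.2, 1.2)


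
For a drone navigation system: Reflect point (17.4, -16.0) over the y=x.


Reflection over y=x: (x,y) -> (y,x)
(17.4, -16) -> (-16, 17.4)

(-16, 17.4)


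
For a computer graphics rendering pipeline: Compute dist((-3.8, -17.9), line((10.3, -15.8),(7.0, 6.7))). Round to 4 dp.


|cross product| = 324.18
|line direction| = sqrt(517.14) = 22.7407
Distance = 324.18/sqrt(517.14) = 14.2555

14.2555


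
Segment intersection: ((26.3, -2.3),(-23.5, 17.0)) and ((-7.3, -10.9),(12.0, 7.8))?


Cross products: d1=-462.34, d2=841.41, d3=1076.76, d4=-226.99
d1*d2 < 0 and d3*d4 < 0? yes

Yes, they intersect


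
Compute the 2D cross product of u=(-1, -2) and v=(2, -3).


u x v = u_x*v_y - u_y*v_x = (-1)*(-3) - (-2)*2
= 3 - (-4) = 7

7


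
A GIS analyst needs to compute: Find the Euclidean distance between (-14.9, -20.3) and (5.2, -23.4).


dx=20.1, dy=-3.1
d^2 = 20.1^2 + (-3.1)^2 = 413.62
d = sqrt(413.62) = 20.3376

20.3376


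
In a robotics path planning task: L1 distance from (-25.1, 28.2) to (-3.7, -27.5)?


|(-25.1)-(-3.7)| + |28.2-(-27.5)| = 21.4 + 55.7 = 77.1

77.1


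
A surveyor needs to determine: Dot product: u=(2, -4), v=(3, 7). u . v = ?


u . v = u_x*v_x + u_y*v_y = 2*3 + (-4)*7
= 6 + (-28) = -22

-22


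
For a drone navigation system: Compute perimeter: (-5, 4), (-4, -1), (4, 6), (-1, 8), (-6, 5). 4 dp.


Sides: (-5, 4)->(-4, -1): sqrt(26) = 5.09902, (-4, -1)->(4, 6): sqrt(113) = 10.630146, (4, 6)->(-1, 8): sqrt(29) = 5.385165, (-1, 8)->(-6, 5): sqrt(34) = 5.830952, (-6, 5)->(-5, 4): sqrt(2) = 1.414214
Sum = 28.359497
Perimeter = 28.3595

28.3595


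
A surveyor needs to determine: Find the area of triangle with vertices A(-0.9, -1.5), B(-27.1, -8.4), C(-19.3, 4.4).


Area = |x_A(y_B-y_C) + x_B(y_C-y_A) + x_C(y_A-y_B)|/2
= |11.52 + (-159.89) + (-133.17)|/2
= 281.54/2 = 140.77

140.77


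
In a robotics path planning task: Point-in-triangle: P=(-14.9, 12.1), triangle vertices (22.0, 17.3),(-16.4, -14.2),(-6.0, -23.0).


Cross products: AB x AP = -962.67, BC x BP = 286.72, CA x CP = 1341.47
All same sign? no

No, outside


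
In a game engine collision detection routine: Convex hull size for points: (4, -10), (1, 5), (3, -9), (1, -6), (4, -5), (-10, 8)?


Convex hull vertices (CCW): (-10, 8), (3, -9), (4, -10), (4, -5), (1, 5)
Count = 5

5


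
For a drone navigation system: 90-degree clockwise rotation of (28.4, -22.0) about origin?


90° CW: (x,y) -> (y, -x)
(28.4,-22) -> (-22, -28.4)

(-22, -28.4)


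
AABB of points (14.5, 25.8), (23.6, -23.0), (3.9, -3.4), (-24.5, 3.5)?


x range: [-24.5, 23.6]
y range: [-23, 25.8]
Bounding box: (-24.5,-23) to (23.6,25.8)

(-24.5,-23) to (23.6,25.8)


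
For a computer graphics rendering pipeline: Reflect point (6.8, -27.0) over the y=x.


Reflection over y=x: (x,y) -> (y,x)
(6.8, -27) -> (-27, 6.8)

(-27, 6.8)


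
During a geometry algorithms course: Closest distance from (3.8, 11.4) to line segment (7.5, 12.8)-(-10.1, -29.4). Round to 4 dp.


Project P onto AB: t = 0.0594 (clamped to [0,1])
Closest point on segment: (6.4544, 10.2929)
Distance: 2.876

2.876


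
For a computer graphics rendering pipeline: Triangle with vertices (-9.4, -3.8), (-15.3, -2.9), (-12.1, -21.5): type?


Side lengths squared: AB^2=35.62, BC^2=356.2, CA^2=320.58
Sorted: [35.62, 320.58, 356.2]
By sides: Scalene, By angles: Right

Scalene, Right


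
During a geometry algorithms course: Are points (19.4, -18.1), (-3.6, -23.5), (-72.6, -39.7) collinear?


Cross product: ((-3.6)-19.4)*((-39.7)-(-18.1)) - ((-23.5)-(-18.1))*((-72.6)-19.4)
= 0

Yes, collinear


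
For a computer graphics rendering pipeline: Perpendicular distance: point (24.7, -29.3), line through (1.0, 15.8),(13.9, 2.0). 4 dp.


|cross product| = 254.73
|line direction| = sqrt(356.85) = 18.8905
Distance = 254.73/sqrt(356.85) = 13.4846

13.4846


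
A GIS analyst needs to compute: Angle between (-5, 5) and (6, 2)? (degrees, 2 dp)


u.v = -20, |u| = sqrt(50) = 7.0711, |v| = sqrt(40) = 6.3246
cos(theta) = u.v/(|u||v|) = -20/sqrt(2000) = -0.447214
theta = acos(-0.447214) = 116.57 degrees

116.57 degrees


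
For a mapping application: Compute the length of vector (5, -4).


|u| = sqrt(5^2 + (-4)^2) = sqrt(41) = 6.4031

6.4031


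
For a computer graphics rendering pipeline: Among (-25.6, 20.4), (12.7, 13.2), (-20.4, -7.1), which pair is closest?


d(P0,P1) = 38.9709, d(P0,P2) = 27.9873, d(P1,P2) = 38.8291
Closest: P0 and P2

Closest pair: (-25.6, 20.4) and (-20.4, -7.1), distance = 27.9873


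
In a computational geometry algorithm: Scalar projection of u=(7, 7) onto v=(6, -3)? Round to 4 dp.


u.v = 21, |v| = sqrt(45) = 6.7082
Scalar projection = u.v / |v| = 21 / sqrt(45) = 3.1305

3.1305


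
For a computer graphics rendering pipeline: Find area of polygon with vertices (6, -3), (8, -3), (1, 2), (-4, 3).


Shoelace sum: (6*(-3) - 8*(-3)) + (8*2 - 1*(-3)) + (1*3 - (-4)*2) + ((-4)*(-3) - 6*3)
= 30
Area = |30|/2 = 15

15


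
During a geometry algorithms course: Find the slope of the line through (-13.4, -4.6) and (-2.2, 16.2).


slope = (y2-y1)/(x2-x1) = (16.2-(-4.6))/((-2.2)-(-13.4)) = 20.8/11.2 = 1.8571

1.8571


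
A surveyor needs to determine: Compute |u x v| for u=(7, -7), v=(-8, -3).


|u x v| = |7*(-3) - (-7)*(-8)|
= |(-21) - 56| = 77

77


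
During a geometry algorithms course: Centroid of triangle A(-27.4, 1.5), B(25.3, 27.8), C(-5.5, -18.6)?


Centroid = ((x_A+x_B+x_C)/3, (y_A+y_B+y_C)/3)
= (((-27.4)+25.3+(-5.5))/3, (1.5+27.8+(-18.6))/3)
= (-2.5333, 3.5667)

(-2.5333, 3.5667)


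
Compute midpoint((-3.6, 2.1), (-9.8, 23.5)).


M = (((-3.6)+(-9.8))/2, (2.1+23.5)/2)
= (-6.7, 12.8)

(-6.7, 12.8)


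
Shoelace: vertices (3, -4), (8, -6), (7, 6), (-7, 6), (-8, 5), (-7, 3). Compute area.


Shoelace sum: (3*(-6) - 8*(-4)) + (8*6 - 7*(-6)) + (7*6 - (-7)*6) + ((-7)*5 - (-8)*6) + ((-8)*3 - (-7)*5) + ((-7)*(-4) - 3*3)
= 231
Area = |231|/2 = 115.5

115.5
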